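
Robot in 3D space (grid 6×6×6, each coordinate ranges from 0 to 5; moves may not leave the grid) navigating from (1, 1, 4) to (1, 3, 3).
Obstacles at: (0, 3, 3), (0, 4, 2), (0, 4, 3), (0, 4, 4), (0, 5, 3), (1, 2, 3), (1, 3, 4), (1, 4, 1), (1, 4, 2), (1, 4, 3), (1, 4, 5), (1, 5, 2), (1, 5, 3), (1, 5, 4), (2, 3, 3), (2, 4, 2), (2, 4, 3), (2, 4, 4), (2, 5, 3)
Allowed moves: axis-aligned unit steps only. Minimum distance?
5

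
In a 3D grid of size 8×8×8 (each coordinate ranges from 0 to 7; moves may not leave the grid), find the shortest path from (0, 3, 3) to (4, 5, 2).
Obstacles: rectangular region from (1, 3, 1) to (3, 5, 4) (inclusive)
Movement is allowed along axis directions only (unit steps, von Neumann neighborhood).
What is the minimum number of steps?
9
(one shortest path: (0, 3, 3) → (0, 2, 3) → (1, 2, 3) → (2, 2, 3) → (3, 2, 3) → (4, 2, 3) → (4, 3, 3) → (4, 4, 3) → (4, 5, 3) → (4, 5, 2))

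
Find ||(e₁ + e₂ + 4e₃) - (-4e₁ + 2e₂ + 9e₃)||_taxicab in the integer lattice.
11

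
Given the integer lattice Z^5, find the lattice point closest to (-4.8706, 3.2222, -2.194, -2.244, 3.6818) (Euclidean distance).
(-5, 3, -2, -2, 4)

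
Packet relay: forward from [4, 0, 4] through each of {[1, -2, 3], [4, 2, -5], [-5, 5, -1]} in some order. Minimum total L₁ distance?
37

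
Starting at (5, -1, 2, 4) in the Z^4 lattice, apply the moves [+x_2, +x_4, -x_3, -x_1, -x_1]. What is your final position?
(3, 0, 1, 5)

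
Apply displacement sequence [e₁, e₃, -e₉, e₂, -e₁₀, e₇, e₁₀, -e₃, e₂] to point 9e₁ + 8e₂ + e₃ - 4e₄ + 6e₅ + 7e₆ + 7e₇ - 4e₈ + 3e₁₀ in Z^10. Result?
(10, 10, 1, -4, 6, 7, 8, -4, -1, 3)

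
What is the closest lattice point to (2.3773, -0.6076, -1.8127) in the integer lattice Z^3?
(2, -1, -2)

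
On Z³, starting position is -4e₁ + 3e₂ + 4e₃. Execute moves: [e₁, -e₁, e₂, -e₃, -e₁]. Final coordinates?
(-5, 4, 3)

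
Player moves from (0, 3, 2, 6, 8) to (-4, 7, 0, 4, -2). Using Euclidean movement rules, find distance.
11.8322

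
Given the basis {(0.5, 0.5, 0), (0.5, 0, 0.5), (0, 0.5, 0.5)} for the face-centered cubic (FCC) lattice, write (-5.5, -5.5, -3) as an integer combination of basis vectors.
-8b₁ - 3b₂ - 3b₃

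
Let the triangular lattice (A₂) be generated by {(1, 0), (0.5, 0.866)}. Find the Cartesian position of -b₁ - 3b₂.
(-2.5, -2.598)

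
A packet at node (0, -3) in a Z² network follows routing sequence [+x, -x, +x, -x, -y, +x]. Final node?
(1, -4)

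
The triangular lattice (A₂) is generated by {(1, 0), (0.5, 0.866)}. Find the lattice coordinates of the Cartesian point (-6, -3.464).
-4b₁ - 4b₂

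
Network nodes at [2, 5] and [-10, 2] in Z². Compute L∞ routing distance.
12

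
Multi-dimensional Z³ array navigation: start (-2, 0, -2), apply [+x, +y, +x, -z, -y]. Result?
(0, 0, -3)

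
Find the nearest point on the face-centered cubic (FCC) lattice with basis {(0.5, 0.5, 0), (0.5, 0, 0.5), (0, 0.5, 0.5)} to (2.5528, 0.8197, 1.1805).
(2.5, 1, 1.5)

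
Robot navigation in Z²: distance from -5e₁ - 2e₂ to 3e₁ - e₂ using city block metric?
9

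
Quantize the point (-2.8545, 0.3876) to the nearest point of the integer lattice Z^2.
(-3, 0)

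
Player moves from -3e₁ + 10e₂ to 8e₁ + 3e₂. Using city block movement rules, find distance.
18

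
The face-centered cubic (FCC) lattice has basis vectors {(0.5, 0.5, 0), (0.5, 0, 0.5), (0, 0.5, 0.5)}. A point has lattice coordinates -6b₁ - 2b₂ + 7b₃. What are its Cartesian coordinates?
(-4, 0.5, 2.5)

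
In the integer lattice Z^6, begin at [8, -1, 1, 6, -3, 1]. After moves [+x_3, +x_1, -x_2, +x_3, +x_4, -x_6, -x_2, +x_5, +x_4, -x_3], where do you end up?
(9, -3, 2, 8, -2, 0)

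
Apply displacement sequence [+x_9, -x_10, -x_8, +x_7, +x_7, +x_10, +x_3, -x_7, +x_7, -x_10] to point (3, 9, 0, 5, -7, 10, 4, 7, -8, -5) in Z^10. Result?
(3, 9, 1, 5, -7, 10, 6, 6, -7, -6)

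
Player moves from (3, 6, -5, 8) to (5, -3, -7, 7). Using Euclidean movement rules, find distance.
9.48683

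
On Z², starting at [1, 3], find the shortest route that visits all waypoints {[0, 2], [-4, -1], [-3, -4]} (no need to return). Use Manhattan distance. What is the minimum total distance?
13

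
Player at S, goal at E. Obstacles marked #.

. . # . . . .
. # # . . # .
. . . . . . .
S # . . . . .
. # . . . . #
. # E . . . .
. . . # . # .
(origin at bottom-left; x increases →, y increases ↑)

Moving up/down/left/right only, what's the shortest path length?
6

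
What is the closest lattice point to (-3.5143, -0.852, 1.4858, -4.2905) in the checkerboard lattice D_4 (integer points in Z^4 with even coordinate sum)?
(-4, -1, 1, -4)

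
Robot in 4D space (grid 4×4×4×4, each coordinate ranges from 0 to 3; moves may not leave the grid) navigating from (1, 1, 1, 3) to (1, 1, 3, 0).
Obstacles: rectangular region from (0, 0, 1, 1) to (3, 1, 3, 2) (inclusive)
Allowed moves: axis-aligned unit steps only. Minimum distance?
7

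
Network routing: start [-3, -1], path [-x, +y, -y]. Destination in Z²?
(-4, -1)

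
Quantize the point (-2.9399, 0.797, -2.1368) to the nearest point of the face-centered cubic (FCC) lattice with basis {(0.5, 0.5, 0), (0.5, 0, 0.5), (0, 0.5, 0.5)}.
(-3, 1, -2)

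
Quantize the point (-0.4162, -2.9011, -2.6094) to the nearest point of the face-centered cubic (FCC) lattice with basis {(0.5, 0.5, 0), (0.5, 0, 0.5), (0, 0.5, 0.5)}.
(-0.5, -3, -2.5)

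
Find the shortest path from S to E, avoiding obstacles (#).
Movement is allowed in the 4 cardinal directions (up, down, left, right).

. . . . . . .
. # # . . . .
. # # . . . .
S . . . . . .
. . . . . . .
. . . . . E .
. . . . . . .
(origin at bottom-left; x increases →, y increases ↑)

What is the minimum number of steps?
7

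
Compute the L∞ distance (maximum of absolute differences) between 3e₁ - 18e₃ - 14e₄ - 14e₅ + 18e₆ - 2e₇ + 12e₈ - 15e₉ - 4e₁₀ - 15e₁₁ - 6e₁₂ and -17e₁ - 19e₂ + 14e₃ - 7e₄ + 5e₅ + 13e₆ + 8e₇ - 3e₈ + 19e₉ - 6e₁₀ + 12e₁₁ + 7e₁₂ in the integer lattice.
34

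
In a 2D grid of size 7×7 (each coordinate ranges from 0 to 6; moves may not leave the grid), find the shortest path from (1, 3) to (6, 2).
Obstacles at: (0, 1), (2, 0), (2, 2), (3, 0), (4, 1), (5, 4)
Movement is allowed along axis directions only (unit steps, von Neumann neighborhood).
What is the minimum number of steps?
6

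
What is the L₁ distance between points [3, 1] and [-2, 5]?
9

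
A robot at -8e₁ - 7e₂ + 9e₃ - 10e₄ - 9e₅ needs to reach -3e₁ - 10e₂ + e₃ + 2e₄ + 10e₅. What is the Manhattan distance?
47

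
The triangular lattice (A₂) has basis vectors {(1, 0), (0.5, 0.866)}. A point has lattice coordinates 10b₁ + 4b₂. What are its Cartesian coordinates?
(12, 3.464)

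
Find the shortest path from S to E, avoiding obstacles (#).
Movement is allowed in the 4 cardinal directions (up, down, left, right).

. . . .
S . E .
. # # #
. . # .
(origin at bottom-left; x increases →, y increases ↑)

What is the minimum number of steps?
2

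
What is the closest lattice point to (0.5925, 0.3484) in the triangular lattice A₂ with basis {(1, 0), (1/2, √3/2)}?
(0.5, 0.866)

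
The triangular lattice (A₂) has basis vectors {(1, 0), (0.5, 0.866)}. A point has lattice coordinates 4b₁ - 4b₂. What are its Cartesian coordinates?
(2, -3.464)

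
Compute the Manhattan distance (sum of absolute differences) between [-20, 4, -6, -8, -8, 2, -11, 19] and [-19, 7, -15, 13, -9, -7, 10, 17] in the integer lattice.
67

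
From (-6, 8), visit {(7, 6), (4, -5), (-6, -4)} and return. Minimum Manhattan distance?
52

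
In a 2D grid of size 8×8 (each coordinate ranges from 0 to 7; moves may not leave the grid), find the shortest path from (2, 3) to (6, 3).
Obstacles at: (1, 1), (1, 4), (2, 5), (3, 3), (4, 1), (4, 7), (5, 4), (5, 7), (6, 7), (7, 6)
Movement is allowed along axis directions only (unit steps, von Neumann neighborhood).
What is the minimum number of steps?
6
(one shortest path: (2, 3) → (2, 2) → (3, 2) → (4, 2) → (5, 2) → (6, 2) → (6, 3))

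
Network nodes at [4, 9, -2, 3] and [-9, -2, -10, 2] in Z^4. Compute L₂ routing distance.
18.8414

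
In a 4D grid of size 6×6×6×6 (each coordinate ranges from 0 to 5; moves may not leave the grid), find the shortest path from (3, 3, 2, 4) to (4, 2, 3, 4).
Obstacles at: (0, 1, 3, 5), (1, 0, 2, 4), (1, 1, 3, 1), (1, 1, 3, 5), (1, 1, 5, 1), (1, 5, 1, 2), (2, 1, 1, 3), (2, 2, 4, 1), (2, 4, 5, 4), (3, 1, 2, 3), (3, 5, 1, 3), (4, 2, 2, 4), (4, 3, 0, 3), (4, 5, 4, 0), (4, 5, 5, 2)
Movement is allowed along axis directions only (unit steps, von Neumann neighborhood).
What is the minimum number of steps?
3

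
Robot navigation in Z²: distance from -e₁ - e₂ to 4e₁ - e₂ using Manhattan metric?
5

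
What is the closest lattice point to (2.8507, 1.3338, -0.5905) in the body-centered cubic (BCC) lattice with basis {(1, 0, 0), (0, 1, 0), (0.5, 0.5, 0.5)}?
(2.5, 1.5, -0.5)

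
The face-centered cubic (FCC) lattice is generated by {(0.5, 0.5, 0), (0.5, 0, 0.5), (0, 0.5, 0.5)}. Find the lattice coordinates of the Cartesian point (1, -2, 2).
-3b₁ + 5b₂ - b₃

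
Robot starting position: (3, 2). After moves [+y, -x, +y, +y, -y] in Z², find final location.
(2, 4)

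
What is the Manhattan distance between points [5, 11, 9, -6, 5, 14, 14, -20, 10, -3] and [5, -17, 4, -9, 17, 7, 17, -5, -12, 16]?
114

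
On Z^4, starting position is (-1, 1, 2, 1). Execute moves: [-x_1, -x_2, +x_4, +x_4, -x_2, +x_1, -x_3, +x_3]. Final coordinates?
(-1, -1, 2, 3)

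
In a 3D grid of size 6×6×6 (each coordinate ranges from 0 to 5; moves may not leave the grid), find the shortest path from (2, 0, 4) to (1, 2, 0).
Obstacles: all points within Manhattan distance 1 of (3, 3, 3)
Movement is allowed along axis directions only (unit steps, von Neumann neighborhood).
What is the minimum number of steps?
7
(one shortest path: (2, 0, 4) → (1, 0, 4) → (1, 1, 4) → (1, 2, 4) → (1, 2, 3) → (1, 2, 2) → (1, 2, 1) → (1, 2, 0))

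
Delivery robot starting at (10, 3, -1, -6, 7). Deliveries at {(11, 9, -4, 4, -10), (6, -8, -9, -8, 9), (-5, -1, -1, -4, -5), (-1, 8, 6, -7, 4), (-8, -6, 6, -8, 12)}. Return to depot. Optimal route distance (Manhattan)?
202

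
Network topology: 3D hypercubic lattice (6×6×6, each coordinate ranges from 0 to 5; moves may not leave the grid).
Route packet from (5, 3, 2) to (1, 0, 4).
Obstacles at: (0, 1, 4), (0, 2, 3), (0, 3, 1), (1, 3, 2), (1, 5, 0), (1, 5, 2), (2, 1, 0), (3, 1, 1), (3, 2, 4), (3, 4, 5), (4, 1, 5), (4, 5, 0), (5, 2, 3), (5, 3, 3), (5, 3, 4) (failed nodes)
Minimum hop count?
9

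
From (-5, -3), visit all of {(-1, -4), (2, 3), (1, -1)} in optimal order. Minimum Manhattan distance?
15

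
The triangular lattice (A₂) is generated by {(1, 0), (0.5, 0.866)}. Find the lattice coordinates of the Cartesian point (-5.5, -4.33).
-3b₁ - 5b₂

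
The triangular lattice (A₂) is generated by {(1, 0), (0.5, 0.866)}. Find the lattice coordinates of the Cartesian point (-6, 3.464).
-8b₁ + 4b₂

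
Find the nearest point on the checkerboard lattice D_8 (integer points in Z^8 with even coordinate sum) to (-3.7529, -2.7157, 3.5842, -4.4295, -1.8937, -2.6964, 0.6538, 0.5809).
(-4, -3, 4, -4, -2, -3, 1, 1)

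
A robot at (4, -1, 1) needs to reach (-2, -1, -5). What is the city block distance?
12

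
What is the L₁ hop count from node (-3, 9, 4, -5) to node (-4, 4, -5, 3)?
23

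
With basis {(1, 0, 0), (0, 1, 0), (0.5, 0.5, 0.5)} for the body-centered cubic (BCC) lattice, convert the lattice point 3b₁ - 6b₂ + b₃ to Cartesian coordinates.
(3.5, -5.5, 0.5)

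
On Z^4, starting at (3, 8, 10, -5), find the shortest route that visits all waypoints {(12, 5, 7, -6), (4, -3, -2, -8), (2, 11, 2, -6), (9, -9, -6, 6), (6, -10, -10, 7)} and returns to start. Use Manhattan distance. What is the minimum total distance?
134
(one optimal route: (3, 8, 10, -5) → (12, 5, 7, -6) → (9, -9, -6, 6) → (6, -10, -10, 7) → (4, -3, -2, -8) → (2, 11, 2, -6) → (3, 8, 10, -5))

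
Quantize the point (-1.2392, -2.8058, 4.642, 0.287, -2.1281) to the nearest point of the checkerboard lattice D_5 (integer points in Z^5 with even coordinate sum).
(-1, -3, 4, 0, -2)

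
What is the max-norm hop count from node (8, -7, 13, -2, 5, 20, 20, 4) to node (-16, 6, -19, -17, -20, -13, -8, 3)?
33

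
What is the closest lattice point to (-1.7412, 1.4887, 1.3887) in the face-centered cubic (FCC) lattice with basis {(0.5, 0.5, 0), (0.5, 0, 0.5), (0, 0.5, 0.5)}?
(-2, 1.5, 1.5)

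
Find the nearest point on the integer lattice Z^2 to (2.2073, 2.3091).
(2, 2)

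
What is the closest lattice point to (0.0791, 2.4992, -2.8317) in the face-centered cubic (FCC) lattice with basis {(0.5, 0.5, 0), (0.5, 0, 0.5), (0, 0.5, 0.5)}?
(0, 2.5, -2.5)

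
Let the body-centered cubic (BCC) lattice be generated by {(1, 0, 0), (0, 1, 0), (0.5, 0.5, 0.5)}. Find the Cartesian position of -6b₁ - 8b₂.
(-6, -8, 0)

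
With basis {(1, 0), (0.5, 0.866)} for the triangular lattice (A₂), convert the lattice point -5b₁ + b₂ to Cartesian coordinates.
(-4.5, 0.866)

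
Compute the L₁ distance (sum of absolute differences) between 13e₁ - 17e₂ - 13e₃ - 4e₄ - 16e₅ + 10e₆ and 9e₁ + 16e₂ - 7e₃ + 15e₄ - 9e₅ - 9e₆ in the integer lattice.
88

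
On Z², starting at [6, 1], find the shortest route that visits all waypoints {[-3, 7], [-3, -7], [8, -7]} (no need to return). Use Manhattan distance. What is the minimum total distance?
35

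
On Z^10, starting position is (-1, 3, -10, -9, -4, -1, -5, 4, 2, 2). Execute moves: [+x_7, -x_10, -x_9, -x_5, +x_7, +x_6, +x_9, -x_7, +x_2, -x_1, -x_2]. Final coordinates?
(-2, 3, -10, -9, -5, 0, -4, 4, 2, 1)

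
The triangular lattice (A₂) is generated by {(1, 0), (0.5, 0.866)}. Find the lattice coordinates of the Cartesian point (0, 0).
0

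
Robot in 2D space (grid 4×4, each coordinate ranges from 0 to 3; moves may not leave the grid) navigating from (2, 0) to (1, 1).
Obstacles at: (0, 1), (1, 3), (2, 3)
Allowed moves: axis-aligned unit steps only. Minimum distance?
2
(one shortest path: (2, 0) → (1, 0) → (1, 1))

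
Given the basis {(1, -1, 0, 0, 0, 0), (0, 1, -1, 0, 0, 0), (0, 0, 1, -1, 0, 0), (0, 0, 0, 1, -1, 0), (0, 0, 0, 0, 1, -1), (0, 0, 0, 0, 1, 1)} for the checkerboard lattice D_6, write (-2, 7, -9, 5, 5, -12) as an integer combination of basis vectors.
-2b₁ + 5b₂ - 4b₃ + b₄ + 9b₅ - 3b₆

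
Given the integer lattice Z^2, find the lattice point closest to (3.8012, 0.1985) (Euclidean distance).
(4, 0)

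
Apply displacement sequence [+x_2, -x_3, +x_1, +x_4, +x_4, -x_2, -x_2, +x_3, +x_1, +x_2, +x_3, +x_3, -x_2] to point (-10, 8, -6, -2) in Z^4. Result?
(-8, 7, -4, 0)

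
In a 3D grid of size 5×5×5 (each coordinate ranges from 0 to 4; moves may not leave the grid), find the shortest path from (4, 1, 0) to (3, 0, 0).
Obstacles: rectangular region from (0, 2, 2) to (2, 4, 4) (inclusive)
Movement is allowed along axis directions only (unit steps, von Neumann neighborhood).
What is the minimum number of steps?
2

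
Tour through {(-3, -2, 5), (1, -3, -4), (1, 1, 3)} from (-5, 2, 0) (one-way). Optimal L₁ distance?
31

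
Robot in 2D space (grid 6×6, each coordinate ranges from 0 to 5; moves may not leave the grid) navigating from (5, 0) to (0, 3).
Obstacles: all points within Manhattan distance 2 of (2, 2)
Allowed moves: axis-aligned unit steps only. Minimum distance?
12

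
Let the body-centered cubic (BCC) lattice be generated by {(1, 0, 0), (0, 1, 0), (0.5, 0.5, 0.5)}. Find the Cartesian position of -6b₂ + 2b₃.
(1, -5, 1)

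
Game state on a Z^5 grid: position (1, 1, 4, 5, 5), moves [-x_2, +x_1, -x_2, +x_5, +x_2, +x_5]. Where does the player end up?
(2, 0, 4, 5, 7)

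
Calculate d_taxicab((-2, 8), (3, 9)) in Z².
6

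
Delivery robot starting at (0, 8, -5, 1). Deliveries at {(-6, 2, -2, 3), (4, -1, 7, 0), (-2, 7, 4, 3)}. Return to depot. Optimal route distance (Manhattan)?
76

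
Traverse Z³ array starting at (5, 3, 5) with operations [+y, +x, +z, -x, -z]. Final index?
(5, 4, 5)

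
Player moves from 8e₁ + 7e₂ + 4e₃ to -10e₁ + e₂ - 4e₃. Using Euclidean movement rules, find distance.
20.5913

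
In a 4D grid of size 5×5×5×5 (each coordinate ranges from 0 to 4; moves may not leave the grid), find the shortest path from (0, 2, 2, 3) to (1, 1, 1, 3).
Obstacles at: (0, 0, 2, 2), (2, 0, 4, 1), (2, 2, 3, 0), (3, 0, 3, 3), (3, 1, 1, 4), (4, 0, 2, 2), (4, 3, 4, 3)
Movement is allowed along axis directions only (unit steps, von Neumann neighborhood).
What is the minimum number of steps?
3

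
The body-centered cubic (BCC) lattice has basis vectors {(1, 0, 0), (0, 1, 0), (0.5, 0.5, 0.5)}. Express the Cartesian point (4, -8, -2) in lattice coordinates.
6b₁ - 6b₂ - 4b₃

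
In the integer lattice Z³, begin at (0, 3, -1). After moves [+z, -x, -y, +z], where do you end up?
(-1, 2, 1)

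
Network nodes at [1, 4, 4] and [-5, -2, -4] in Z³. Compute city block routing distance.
20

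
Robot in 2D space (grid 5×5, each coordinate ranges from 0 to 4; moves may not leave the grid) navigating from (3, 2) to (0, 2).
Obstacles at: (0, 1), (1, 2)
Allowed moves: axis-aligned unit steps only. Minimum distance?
5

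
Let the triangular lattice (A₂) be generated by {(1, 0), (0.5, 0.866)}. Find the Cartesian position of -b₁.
(-1, 0)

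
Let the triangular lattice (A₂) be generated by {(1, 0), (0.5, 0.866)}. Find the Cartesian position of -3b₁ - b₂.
(-3.5, -0.866)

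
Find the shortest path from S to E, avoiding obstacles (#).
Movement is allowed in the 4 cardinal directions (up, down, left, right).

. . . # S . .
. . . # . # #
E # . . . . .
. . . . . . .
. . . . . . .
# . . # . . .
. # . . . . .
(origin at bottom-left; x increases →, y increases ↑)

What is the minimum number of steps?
8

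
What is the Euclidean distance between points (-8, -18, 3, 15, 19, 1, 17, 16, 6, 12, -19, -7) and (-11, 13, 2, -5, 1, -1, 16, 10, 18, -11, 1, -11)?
53.1507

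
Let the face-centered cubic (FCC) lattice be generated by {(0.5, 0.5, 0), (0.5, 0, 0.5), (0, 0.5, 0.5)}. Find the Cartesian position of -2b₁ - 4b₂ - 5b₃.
(-3, -3.5, -4.5)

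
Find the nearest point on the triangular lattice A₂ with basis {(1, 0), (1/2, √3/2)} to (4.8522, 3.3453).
(5, 3.464)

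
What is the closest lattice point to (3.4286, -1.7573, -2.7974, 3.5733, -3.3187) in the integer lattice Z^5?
(3, -2, -3, 4, -3)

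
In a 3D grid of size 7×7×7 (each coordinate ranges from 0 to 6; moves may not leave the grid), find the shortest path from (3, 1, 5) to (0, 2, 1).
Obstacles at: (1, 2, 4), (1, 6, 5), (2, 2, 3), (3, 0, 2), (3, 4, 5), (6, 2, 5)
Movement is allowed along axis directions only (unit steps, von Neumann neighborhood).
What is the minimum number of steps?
8
(one shortest path: (3, 1, 5) → (2, 1, 5) → (1, 1, 5) → (0, 1, 5) → (0, 2, 5) → (0, 2, 4) → (0, 2, 3) → (0, 2, 2) → (0, 2, 1))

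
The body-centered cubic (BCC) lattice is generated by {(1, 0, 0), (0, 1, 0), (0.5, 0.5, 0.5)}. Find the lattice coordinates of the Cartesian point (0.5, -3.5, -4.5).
5b₁ + b₂ - 9b₃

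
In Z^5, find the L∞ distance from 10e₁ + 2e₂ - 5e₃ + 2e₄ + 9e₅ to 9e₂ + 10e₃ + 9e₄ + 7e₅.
15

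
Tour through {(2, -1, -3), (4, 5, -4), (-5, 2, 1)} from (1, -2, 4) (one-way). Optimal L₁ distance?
35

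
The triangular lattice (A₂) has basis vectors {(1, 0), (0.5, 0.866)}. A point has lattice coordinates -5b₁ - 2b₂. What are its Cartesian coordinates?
(-6, -1.732)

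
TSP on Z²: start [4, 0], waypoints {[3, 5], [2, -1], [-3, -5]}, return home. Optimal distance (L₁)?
34
(one optimal route: (4, 0) → (3, 5) → (2, -1) → (-3, -5) → (4, 0))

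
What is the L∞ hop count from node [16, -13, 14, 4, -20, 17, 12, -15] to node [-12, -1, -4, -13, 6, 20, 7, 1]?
28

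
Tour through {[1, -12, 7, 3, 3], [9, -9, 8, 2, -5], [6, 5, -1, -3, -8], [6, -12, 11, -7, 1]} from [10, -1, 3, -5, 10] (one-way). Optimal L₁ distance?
110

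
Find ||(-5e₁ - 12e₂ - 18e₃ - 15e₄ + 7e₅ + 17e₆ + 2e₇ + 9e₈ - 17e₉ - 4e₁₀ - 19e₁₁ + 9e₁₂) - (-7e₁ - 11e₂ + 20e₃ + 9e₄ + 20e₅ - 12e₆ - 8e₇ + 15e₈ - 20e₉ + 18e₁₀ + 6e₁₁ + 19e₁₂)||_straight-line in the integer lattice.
66.2495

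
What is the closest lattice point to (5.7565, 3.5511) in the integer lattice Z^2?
(6, 4)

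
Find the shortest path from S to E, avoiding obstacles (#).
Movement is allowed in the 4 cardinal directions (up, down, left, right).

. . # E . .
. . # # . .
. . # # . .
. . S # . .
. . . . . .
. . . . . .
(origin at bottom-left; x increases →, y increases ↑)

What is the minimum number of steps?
8
(one shortest path: (2, 2) → (2, 1) → (3, 1) → (4, 1) → (4, 2) → (4, 3) → (4, 4) → (4, 5) → (3, 5))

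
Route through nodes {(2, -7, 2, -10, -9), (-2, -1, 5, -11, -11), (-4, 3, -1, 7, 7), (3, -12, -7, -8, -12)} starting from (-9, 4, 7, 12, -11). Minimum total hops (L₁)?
121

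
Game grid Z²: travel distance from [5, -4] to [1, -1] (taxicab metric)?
7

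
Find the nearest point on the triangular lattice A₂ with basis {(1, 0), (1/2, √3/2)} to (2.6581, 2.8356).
(2.5, 2.598)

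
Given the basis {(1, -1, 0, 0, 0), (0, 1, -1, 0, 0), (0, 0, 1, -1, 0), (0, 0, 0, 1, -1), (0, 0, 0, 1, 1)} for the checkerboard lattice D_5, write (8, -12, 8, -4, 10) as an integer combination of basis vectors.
8b₁ - 4b₂ + 4b₃ - 5b₄ + 5b₅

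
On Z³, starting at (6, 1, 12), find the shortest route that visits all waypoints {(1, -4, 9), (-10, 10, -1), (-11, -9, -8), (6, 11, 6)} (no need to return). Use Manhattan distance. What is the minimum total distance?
87
(one optimal route: (6, 1, 12) → (1, -4, 9) → (6, 11, 6) → (-10, 10, -1) → (-11, -9, -8))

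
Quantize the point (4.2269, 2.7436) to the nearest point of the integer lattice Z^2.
(4, 3)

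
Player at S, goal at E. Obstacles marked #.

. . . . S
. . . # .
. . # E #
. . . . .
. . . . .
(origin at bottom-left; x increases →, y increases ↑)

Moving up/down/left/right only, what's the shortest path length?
9
(one shortest path: (4, 4) → (3, 4) → (2, 4) → (1, 4) → (1, 3) → (1, 2) → (1, 1) → (2, 1) → (3, 1) → (3, 2))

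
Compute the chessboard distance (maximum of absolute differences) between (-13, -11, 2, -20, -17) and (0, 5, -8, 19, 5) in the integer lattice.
39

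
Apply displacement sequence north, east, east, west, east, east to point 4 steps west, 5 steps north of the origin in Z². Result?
(-1, 6)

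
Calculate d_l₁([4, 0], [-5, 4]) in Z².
13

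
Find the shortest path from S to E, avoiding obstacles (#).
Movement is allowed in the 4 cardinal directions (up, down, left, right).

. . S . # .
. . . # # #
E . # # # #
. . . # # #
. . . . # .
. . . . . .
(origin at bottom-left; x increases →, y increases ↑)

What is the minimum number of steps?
4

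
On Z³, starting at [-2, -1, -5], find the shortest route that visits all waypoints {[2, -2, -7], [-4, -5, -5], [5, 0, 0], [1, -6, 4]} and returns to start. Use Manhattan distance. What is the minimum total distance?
54
(one optimal route: (-2, -1, -5) → (2, -2, -7) → (5, 0, 0) → (1, -6, 4) → (-4, -5, -5) → (-2, -1, -5))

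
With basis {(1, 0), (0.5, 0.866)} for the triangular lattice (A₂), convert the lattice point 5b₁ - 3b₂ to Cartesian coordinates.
(3.5, -2.598)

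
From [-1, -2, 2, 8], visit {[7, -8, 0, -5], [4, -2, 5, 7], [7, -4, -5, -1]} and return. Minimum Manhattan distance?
74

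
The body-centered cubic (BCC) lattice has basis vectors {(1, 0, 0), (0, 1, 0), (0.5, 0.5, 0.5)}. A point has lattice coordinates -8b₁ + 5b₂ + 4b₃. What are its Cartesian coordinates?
(-6, 7, 2)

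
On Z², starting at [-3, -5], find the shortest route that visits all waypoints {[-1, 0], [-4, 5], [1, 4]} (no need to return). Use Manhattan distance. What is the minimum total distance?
19
(one optimal route: (-3, -5) → (-1, 0) → (1, 4) → (-4, 5))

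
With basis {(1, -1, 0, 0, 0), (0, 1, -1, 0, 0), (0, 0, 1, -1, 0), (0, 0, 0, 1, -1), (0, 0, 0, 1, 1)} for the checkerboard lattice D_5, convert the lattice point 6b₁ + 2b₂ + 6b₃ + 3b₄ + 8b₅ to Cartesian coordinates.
(6, -4, 4, 5, 5)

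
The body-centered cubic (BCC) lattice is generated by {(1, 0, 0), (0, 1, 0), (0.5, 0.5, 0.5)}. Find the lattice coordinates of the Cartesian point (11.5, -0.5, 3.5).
8b₁ - 4b₂ + 7b₃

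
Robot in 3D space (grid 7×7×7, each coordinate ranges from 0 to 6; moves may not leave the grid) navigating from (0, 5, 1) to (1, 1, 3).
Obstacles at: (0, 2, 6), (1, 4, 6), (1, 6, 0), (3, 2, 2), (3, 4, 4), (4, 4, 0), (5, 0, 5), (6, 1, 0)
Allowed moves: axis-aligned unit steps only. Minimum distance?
7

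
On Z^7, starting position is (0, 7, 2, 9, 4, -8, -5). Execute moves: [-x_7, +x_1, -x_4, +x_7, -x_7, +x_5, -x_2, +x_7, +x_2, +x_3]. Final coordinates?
(1, 7, 3, 8, 5, -8, -5)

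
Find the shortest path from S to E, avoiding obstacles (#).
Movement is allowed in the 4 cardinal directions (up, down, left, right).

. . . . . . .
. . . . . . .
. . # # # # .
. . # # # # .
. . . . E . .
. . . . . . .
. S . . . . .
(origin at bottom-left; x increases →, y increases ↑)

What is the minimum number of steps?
5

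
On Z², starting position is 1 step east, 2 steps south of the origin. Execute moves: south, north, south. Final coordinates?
(1, -3)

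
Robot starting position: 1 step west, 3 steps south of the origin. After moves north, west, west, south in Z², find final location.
(-3, -3)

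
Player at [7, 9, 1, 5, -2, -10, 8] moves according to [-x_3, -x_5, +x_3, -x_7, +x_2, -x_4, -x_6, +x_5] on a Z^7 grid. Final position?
(7, 10, 1, 4, -2, -11, 7)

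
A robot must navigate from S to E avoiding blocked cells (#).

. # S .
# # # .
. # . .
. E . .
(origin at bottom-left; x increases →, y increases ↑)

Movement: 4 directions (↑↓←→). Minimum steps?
6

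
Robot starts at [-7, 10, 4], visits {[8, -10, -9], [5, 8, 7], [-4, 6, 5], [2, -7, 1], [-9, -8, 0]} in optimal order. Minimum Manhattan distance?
86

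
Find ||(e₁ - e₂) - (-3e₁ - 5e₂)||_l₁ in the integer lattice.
8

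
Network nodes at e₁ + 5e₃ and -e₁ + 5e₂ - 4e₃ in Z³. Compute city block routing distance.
16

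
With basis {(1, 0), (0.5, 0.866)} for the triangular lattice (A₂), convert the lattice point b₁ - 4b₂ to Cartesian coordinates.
(-1, -3.464)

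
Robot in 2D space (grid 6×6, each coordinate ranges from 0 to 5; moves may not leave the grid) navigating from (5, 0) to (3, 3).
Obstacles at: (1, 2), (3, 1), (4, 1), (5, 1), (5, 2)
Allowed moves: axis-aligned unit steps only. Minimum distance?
7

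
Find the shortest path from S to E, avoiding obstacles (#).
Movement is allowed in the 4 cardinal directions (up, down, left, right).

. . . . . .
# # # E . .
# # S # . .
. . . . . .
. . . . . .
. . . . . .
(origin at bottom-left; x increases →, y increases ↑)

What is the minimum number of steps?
6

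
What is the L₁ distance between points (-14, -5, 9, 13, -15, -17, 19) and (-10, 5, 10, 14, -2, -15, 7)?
43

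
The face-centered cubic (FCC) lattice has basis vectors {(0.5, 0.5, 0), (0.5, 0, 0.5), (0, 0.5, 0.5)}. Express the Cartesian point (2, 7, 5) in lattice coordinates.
4b₁ + 10b₃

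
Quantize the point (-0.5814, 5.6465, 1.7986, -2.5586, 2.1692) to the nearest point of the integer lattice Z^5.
(-1, 6, 2, -3, 2)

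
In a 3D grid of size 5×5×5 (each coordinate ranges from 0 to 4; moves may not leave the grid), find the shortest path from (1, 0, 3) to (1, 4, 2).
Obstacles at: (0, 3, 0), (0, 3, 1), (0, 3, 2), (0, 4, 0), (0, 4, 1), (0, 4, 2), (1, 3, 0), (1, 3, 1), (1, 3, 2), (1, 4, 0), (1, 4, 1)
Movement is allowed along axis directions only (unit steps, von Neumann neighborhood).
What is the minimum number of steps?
5
(one shortest path: (1, 0, 3) → (1, 1, 3) → (1, 2, 3) → (1, 3, 3) → (1, 4, 3) → (1, 4, 2))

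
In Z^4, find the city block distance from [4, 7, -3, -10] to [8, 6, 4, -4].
18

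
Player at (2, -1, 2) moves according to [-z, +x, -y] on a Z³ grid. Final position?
(3, -2, 1)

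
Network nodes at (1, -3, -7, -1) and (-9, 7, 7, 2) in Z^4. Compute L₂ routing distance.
20.1246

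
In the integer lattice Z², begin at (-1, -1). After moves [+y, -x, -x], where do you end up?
(-3, 0)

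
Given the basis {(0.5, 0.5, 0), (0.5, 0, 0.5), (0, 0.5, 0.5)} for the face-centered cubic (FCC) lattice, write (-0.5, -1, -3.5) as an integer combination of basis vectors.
2b₁ - 3b₂ - 4b₃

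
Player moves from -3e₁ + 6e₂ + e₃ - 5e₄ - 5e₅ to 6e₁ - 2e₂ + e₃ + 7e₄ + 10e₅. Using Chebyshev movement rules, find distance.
15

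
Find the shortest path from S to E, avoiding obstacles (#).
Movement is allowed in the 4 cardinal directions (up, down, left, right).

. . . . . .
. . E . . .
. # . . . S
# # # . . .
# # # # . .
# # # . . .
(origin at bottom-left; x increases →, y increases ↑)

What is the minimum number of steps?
4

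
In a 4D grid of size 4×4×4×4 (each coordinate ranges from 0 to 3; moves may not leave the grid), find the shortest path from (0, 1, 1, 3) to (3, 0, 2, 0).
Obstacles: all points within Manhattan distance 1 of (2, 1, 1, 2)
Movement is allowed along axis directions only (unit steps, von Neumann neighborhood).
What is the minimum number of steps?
8
(one shortest path: (0, 1, 1, 3) → (1, 1, 1, 3) → (1, 0, 1, 3) → (2, 0, 1, 3) → (3, 0, 1, 3) → (3, 0, 2, 3) → (3, 0, 2, 2) → (3, 0, 2, 1) → (3, 0, 2, 0))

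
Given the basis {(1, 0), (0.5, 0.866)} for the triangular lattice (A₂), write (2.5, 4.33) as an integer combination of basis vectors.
5b₂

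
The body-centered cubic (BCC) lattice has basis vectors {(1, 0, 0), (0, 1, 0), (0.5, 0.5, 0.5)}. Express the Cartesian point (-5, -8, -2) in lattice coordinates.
-3b₁ - 6b₂ - 4b₃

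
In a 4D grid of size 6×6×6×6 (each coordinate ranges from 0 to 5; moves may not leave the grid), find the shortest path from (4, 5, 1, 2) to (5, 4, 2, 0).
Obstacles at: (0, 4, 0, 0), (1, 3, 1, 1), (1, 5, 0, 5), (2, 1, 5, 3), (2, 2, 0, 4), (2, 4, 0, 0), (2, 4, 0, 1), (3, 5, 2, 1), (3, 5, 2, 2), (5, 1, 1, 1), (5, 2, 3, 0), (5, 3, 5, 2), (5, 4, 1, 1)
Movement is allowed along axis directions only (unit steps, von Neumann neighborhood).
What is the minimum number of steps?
5
(one shortest path: (4, 5, 1, 2) → (5, 5, 1, 2) → (5, 4, 1, 2) → (5, 4, 2, 2) → (5, 4, 2, 1) → (5, 4, 2, 0))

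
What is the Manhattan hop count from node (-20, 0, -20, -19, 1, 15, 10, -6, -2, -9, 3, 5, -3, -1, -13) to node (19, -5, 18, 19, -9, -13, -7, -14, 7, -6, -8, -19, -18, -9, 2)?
268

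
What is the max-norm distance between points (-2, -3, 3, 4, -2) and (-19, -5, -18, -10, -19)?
21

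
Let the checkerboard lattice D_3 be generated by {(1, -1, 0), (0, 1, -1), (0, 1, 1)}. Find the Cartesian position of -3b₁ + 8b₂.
(-3, 11, -8)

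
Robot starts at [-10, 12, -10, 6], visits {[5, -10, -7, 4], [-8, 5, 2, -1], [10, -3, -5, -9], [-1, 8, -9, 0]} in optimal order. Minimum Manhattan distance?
107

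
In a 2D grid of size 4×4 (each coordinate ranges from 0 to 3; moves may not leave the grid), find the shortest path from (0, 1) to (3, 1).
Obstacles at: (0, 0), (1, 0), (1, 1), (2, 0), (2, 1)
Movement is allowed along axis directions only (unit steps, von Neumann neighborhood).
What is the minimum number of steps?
5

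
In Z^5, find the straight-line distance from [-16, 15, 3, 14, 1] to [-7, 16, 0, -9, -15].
29.5973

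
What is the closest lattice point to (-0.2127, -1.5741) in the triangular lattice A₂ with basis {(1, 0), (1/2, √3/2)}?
(0, -1.732)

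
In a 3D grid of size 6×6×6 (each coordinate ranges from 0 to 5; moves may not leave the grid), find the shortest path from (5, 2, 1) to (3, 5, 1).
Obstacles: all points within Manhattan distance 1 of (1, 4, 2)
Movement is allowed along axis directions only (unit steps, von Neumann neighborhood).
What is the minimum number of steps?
5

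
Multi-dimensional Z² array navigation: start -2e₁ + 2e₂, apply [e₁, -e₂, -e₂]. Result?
(-1, 0)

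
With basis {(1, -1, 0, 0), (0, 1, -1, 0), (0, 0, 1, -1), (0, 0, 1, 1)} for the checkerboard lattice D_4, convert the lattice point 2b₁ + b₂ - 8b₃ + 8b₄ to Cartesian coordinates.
(2, -1, -1, 16)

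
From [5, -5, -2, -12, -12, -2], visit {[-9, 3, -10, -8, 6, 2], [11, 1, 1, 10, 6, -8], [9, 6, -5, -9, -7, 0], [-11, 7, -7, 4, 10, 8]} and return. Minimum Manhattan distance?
224
(one optimal route: (5, -5, -2, -12, -12, -2) → (11, 1, 1, 10, 6, -8) → (-11, 7, -7, 4, 10, 8) → (-9, 3, -10, -8, 6, 2) → (9, 6, -5, -9, -7, 0) → (5, -5, -2, -12, -12, -2))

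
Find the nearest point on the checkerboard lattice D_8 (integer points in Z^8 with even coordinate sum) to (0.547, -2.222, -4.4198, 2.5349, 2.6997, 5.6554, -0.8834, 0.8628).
(1, -2, -4, 2, 3, 6, -1, 1)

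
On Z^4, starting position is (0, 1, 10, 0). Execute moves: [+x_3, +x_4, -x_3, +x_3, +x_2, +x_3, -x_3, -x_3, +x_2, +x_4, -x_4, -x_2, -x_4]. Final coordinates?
(0, 2, 10, 0)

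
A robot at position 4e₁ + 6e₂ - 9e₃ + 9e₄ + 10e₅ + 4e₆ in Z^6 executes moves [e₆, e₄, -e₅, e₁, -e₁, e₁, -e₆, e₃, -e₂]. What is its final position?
(5, 5, -8, 10, 9, 4)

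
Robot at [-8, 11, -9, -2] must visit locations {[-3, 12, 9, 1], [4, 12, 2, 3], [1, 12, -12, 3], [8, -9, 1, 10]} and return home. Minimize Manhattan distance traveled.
142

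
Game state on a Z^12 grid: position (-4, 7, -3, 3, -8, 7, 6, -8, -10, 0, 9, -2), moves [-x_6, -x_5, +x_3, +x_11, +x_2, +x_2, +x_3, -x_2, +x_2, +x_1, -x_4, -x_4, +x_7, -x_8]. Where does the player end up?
(-3, 9, -1, 1, -9, 6, 7, -9, -10, 0, 10, -2)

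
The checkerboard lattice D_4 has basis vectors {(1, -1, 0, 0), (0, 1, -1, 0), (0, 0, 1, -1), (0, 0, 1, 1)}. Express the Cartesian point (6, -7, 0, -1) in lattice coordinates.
6b₁ - b₂ - b₄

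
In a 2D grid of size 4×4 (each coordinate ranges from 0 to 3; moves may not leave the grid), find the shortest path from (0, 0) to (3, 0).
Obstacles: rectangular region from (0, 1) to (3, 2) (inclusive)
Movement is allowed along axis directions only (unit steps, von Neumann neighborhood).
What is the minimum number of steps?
3
(one shortest path: (0, 0) → (1, 0) → (2, 0) → (3, 0))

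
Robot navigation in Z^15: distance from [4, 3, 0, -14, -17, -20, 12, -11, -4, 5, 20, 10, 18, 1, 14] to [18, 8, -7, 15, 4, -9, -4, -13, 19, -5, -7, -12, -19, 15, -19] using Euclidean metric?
80.181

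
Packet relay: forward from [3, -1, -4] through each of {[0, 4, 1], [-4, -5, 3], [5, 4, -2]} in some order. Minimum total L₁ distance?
32
(one optimal route: (3, -1, -4) → (5, 4, -2) → (0, 4, 1) → (-4, -5, 3))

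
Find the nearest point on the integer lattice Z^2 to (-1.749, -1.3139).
(-2, -1)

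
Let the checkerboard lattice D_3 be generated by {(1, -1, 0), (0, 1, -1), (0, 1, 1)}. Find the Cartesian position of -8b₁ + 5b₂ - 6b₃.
(-8, 7, -11)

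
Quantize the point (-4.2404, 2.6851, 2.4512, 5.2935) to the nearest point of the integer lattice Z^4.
(-4, 3, 2, 5)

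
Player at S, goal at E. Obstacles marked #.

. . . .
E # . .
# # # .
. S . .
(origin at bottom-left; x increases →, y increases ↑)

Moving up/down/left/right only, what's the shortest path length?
9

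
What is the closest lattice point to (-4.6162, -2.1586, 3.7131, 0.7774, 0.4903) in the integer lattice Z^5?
(-5, -2, 4, 1, 0)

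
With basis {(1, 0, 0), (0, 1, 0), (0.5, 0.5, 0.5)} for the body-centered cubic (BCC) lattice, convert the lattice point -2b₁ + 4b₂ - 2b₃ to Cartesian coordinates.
(-3, 3, -1)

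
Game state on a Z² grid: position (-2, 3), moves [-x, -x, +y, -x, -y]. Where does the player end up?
(-5, 3)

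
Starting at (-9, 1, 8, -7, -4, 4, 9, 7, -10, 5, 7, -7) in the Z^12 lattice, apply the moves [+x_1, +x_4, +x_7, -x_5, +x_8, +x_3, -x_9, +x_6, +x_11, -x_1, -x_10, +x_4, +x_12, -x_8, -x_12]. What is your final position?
(-9, 1, 9, -5, -5, 5, 10, 7, -11, 4, 8, -7)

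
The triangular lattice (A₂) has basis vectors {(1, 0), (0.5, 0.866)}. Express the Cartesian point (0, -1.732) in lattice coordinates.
b₁ - 2b₂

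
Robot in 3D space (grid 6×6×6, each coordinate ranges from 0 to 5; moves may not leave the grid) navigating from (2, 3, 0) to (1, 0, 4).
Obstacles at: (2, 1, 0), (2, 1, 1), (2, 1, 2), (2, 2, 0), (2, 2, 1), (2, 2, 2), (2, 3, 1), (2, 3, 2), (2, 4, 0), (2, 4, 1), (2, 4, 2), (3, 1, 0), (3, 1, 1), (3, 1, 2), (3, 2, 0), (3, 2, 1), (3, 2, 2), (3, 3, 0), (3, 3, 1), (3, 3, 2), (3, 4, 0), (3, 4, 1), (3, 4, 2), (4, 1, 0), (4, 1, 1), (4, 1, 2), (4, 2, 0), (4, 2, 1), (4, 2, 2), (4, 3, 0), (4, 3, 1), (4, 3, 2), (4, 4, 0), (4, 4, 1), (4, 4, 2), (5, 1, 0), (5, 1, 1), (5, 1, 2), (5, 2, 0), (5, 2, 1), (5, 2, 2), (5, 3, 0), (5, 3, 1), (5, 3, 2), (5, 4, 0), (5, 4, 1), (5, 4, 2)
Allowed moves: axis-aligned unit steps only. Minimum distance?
8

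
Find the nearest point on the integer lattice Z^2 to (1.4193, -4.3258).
(1, -4)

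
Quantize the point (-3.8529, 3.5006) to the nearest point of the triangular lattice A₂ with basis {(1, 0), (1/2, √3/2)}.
(-4, 3.464)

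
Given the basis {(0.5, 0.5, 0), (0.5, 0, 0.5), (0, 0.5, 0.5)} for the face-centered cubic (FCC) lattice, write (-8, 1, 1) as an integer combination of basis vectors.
-8b₁ - 8b₂ + 10b₃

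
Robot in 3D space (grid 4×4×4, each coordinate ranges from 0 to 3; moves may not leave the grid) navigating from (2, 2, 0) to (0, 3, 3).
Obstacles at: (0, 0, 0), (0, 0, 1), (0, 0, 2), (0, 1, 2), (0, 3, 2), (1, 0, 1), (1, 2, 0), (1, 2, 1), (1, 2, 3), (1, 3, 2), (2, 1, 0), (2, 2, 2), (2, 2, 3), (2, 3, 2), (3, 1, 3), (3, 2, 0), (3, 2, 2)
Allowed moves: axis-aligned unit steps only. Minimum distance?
8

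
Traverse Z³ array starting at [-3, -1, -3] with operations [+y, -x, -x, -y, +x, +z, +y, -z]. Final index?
(-4, 0, -3)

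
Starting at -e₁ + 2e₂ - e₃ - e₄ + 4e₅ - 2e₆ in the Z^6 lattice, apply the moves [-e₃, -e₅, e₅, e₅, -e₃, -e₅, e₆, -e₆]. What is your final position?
(-1, 2, -3, -1, 4, -2)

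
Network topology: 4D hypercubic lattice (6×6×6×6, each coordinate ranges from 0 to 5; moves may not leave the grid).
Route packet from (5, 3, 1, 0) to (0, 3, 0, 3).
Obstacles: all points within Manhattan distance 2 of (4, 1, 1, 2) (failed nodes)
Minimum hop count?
9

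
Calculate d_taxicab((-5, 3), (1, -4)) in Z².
13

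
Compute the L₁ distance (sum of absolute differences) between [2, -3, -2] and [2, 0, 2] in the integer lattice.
7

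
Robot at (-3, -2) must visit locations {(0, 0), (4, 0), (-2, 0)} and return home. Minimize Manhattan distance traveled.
18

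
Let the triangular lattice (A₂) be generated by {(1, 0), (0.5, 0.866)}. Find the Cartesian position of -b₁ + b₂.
(-0.5, 0.866)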